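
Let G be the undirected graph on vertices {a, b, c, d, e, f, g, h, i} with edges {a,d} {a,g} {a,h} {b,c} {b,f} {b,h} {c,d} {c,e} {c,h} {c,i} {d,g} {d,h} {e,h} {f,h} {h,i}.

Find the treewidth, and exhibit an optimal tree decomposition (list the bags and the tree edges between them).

Each bag holds 3 vertices, so the decomposition has width 2, which upper-bounds the treewidth. For the lower bound, the 3 vertices {a, d, g} are pairwise adjacent, and any tree decomposition puts a clique entirely inside one bag — forcing width ≥ 2. Therefore the treewidth is 2.

Treewidth 2.
Bags: B1 = {c, d, h}  B2 = {c, h, i}  B3 = {c, e, h}  B4 = {b, c, h}  B5 = {a, d, h}  B6 = {b, f, h}  B7 = {a, d, g}
Tree: B1–B2, B2–B3, B2–B4, B1–B5, B4–B6, B5–B7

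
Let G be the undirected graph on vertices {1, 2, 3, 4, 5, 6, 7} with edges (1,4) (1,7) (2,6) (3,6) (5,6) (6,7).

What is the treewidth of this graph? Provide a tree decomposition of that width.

Treewidth 1.
One optimal decomposition is:
Bags: B1 = {1, 7}  B2 = {6, 7}  B3 = {1, 4}  B4 = {5, 6}  B5 = {2, 6}  B6 = {3, 6}
Tree: B1–B2, B1–B3, B2–B4, B2–B5, B5–B6

The largest bag has 2 vertices, giving width 1; this decomposition certifies tw(G) ≤ 1. G has an edge, so its treewidth is at least 1. Combining the bounds, tw(G) = 1.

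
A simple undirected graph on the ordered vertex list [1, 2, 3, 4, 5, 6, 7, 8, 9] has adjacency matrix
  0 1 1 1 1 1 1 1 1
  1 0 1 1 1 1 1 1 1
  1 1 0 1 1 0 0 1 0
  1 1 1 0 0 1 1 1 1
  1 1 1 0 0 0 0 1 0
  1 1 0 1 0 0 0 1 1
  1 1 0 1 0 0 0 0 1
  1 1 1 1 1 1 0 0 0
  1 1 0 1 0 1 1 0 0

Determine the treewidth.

4

A width-4 tree decomposition is:
Bags: B1 = {1, 2, 4, 6, 8}  B2 = {1, 2, 3, 4, 8}  B3 = {1, 2, 3, 5, 8}  B4 = {1, 2, 4, 6, 9}  B5 = {1, 2, 4, 7, 9}
Tree: B1–B2, B2–B3, B1–B4, B4–B5
The largest bag has 5 vertices, giving width 4; this decomposition certifies tw(G) ≤ 4. Conversely, {1, 2, 3, 4, 8} is a clique of size 5, and the vertices of any clique must share a bag in every tree decomposition; so some bag has ≥ 5 vertices and tw(G) ≥ 4. Combining the bounds, tw(G) = 4.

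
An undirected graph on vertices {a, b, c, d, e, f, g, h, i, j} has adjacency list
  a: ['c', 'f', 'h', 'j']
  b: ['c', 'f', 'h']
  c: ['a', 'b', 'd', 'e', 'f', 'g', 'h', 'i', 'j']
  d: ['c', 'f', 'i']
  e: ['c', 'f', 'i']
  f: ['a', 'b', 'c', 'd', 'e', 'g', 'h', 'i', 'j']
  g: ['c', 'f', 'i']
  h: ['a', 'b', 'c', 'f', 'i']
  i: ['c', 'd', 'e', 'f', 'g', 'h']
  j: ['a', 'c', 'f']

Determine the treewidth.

A width-3 tree decomposition is:
Bags: B1 = {b, c, f, h}  B2 = {c, f, h, i}  B3 = {c, d, f, i}  B4 = {a, c, f, h}  B5 = {c, e, f, i}  B6 = {c, f, g, i}  B7 = {a, c, f, j}
Tree: B1–B2, B2–B3, B1–B4, B2–B5, B5–B6, B4–B7
The largest bag has 4 vertices, giving width 3; this decomposition certifies tw(G) ≤ 3. On the other hand G contains the 4-clique {a, c, f, j}. A clique must lie in a single bag of any decomposition, so no decomposition can have width below 3. Combining the bounds, tw(G) = 3.

3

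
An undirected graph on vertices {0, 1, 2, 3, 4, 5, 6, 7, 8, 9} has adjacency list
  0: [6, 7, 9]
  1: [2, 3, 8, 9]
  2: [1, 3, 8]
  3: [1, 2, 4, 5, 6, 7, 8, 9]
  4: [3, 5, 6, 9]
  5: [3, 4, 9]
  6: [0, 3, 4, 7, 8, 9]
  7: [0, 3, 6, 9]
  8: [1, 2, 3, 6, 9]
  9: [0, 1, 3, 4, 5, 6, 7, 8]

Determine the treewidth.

3

A width-3 tree decomposition is:
Bags: B1 = {3, 6, 7, 9}  B2 = {3, 4, 6, 9}  B3 = {0, 6, 7, 9}  B4 = {3, 6, 8, 9}  B5 = {1, 3, 8, 9}  B6 = {1, 2, 3, 8}  B7 = {3, 4, 5, 9}
Tree: B1–B2, B1–B3, B1–B4, B4–B5, B5–B6, B2–B7
The largest bag has 4 vertices, giving width 3; this decomposition certifies tw(G) ≤ 3. Conversely, {0, 6, 7, 9} is a clique of size 4, and the vertices of any clique must share a bag in every tree decomposition; so some bag has ≥ 4 vertices and tw(G) ≥ 3. The upper and lower bounds meet at 3, so that is the treewidth.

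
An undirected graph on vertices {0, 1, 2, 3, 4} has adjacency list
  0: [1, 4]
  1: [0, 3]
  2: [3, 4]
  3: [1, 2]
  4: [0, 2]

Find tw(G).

2

A width-2 tree decomposition is:
Bags: B1 = {0, 2, 4}  B2 = {0, 2, 3}  B3 = {0, 1, 3}
Tree: B1–B2, B2–B3
Every bag has size at most 3, so the width is 3 − 1 = 2 and tw(G) ≤ 2. For the lower bound, G contains the cycle 0–4–2–3–1–0, so G is not a forest; only forests have treewidth ≤ 1, hence tw(G) ≥ 2. Hence tw(G) = 2 exactly.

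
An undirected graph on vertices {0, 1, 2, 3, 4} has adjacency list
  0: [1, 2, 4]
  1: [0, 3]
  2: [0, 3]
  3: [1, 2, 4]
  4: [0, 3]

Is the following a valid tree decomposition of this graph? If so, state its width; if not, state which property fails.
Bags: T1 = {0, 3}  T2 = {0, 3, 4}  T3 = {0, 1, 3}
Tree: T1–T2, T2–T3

A tree decomposition must satisfy three properties: every vertex lies in some bag; for every edge, both endpoints lie together in some bag; and for every vertex, the bags containing it form a connected subtree. Here vertex 2 appears in no bag, so the decomposition is invalid.

No — vertex 2 appears in no bag.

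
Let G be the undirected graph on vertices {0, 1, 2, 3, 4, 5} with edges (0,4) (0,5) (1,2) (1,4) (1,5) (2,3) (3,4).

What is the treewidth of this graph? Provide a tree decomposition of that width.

Treewidth 2.
One such decomposition:
Bags: B1 = {0, 1, 5}  B2 = {0, 1, 4}  B3 = {1, 2, 4}  B4 = {2, 3, 4}
Tree: B1–B2, B2–B3, B3–B4

Every bag has size at most 3, so the width is 3 − 1 = 2 and tw(G) ≤ 2. Since 5–0–4–1–5 is a cycle in G, G is not acyclic. Forests are exactly the graphs of treewidth ≤ 1, so tw(G) ≥ 2. Therefore the treewidth is 2.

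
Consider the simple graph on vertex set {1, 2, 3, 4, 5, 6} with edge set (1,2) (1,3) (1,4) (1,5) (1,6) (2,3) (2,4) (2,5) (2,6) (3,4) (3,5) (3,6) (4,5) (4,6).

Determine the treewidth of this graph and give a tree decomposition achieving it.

Treewidth 4.
Bags: B1 = {1, 2, 3, 4, 6}  B2 = {1, 2, 3, 4, 5}
Tree: B1–B2

Each bag holds 5 vertices, so the decomposition has width 4, which upper-bounds the treewidth. On the other hand G contains the 5-clique {1, 2, 3, 4, 5}. A clique must lie in a single bag of any decomposition, so no decomposition can have width below 4. Therefore the treewidth is 4.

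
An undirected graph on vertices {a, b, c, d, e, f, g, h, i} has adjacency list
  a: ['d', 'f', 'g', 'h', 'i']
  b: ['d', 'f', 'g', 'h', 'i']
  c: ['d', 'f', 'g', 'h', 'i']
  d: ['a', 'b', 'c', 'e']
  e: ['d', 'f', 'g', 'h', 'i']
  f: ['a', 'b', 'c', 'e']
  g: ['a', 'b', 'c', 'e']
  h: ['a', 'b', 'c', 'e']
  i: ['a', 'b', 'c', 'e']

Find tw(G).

4

A width-4 tree decomposition is:
Bags: B1 = {a, b, c, e, h}  B2 = {a, b, c, e, g}  B3 = {a, b, c, e, f}  B4 = {a, b, c, e, i}  B5 = {a, b, c, d, e}
Tree: B1–B2, B2–B3, B3–B4, B4–B5
The largest bag has 5 vertices, giving width 4; this decomposition certifies tw(G) ≤ 4. For the lower bound: the 5 vertex sets {a,h}, {c,g}, {b,f}, {e}, {i} are disjoint, each induces a connected subgraph, and every pair is joined by at least one edge of G. Contracting each set to a single vertex therefore yields K_{5} as a minor, and since treewidth is minor-monotone, tw(G) ≥ tw(K_{5}) = 4. The upper and lower bounds meet at 4, so that is the treewidth.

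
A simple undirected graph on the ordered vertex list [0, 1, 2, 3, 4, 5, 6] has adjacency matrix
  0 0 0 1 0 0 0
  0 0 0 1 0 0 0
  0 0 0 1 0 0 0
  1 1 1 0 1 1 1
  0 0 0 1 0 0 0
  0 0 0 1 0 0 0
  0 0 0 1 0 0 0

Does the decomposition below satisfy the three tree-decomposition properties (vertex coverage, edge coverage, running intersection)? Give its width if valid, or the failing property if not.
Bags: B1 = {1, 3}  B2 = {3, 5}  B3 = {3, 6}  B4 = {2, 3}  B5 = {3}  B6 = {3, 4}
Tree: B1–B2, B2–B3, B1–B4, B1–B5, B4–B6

No — vertex 0 appears in no bag.

A tree decomposition must satisfy three properties: every vertex lies in some bag; for every edge, both endpoints lie together in some bag; and for every vertex, the bags containing it form a connected subtree. Here vertex 0 appears in no bag, so the decomposition is invalid.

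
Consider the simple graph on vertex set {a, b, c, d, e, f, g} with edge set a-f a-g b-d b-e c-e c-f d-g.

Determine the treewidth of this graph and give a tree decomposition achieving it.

The largest bag has 3 vertices, giving width 2; this decomposition certifies tw(G) ≤ 2. The edges f–c–e–b–d–g–a–f form a cycle, so G is not a tree and its treewidth is at least 2. Hence tw(G) = 2 exactly.

Treewidth 2.
Bags: B1 = {c, e, f}  B2 = {b, e, f}  B3 = {b, d, f}  B4 = {d, f, g}  B5 = {a, f, g}
Tree: B1–B2, B2–B3, B3–B4, B4–B5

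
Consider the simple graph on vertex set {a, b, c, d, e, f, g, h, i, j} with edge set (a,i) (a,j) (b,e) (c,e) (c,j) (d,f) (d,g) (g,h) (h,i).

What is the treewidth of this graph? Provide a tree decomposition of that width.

Treewidth 1.
Bags: B1 = {b, e}  B2 = {c, e}  B3 = {c, j}  B4 = {a, j}  B5 = {a, i}  B6 = {h, i}  B7 = {g, h}  B8 = {d, g}  B9 = {d, f}
Tree: B1–B2, B2–B3, B3–B4, B4–B5, B5–B6, B6–B7, B7–B8, B8–B9

Each bag holds 2 vertices, so the decomposition has width 1, which upper-bounds the treewidth. Since G has at least one edge (e.g. b–e), it is not an edgeless graph, so tw(G) ≥ 1. Combining the bounds, tw(G) = 1.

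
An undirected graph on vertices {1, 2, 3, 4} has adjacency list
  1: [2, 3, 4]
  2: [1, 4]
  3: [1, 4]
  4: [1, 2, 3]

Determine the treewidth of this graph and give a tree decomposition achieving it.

Treewidth 2.
One such decomposition:
Bags: B1 = {1, 2, 4}  B2 = {1, 3, 4}
Tree: B1–B2

Every bag has size at most 3, so the width is 3 − 1 = 2 and tw(G) ≤ 2. For the lower bound, the 3 vertices {1, 2, 4} are pairwise adjacent, and any tree decomposition puts a clique entirely inside one bag — forcing width ≥ 2. The upper and lower bounds meet at 2, so that is the treewidth.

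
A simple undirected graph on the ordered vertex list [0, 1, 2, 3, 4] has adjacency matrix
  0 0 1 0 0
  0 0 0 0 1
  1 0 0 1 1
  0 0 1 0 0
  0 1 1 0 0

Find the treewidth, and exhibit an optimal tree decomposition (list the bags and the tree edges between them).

Treewidth 1.
One optimal decomposition is:
Bags: B1 = {2, 4}  B2 = {2, 3}  B3 = {0, 2}  B4 = {1, 4}
Tree: B1–B2, B2–B3, B1–B4

Every bag has size at most 2, so the width is 2 − 1 = 1 and tw(G) ≤ 1. G has an edge, so its treewidth is at least 1. Therefore the treewidth is 1.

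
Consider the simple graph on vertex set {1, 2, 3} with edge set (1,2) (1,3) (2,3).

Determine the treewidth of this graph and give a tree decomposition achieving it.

With just one bag of size 3, the width is 3 − 1 = 2, so tw(G) ≤ 2. Conversely, {1, 2, 3} is a clique of size 3, and the vertices of any clique must share a bag in every tree decomposition; so some bag has ≥ 3 vertices and tw(G) ≥ 2. The upper and lower bounds meet at 2, so that is the treewidth.

Treewidth 2.
One optimal decomposition is:
Bags: B1 = {1, 2, 3}
Tree: (single bag)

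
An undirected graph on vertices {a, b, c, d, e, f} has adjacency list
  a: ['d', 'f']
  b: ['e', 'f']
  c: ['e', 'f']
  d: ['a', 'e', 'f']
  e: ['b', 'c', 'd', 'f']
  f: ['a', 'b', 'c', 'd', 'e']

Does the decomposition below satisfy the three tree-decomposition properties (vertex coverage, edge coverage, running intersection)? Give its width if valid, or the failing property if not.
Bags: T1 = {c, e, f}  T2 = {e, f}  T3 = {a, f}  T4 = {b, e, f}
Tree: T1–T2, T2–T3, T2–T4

No — vertex d appears in no bag.

A tree decomposition must satisfy three properties: every vertex lies in some bag; for every edge, both endpoints lie together in some bag; and for every vertex, the bags containing it form a connected subtree. Here vertex d appears in no bag, so the decomposition is invalid.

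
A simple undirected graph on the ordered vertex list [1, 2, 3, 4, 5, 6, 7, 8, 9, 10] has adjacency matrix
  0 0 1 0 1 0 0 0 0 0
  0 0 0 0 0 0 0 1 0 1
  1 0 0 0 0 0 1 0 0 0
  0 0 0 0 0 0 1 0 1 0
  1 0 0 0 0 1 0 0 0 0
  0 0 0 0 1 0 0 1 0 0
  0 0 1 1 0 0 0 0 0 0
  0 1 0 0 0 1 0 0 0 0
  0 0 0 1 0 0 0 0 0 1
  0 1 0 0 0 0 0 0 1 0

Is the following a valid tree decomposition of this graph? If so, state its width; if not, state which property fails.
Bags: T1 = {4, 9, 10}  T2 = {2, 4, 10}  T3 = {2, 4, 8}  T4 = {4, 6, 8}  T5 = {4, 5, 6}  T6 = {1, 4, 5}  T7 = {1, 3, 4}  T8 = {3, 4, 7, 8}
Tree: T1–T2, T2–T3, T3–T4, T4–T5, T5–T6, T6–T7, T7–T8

No — bags containing vertex 8 are not connected in the tree.

A tree decomposition must satisfy three properties: every vertex lies in some bag; for every edge, both endpoints lie together in some bag; and for every vertex, the bags containing it form a connected subtree. Here bags containing vertex 8 are not connected in the tree, so the decomposition is invalid.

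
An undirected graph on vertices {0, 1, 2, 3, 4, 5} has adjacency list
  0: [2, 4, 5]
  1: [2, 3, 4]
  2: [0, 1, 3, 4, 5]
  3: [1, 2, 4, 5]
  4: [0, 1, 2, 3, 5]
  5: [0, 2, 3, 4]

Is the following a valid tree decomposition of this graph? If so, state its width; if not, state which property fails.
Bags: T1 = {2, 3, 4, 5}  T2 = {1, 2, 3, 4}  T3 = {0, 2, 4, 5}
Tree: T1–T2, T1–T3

Yes; width 3.

Vertex coverage: the bags together contain {0, 1, 2, 3, 4, 5}, the full vertex set. Edge coverage: each edge of G has both endpoints in at least one bag. Running intersection: for every vertex, the bags containing it form a connected subtree. All three properties hold, so this is a valid tree decomposition of width max|bag| − 1 = 3, and hence tw(G) ≤ 3.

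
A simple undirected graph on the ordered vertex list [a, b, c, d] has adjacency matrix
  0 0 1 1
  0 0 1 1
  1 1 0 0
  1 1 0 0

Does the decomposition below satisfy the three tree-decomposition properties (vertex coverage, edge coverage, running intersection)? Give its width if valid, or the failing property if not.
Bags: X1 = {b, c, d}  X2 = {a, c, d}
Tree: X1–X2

Yes; width 2.

Vertex coverage: the bags together contain {a, b, c, d}, the full vertex set. Edge coverage: each edge of G has both endpoints in at least one bag. Running intersection: for every vertex, the bags containing it form a connected subtree. All three properties hold, so this is a valid tree decomposition of width max|bag| − 1 = 2, and hence tw(G) ≤ 2.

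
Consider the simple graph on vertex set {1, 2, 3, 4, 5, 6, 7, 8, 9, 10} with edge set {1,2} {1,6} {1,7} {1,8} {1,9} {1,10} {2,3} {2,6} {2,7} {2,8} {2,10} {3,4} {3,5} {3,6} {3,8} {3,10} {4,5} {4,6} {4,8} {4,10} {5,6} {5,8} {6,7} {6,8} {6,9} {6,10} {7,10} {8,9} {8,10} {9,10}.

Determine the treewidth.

A width-4 tree decomposition is:
Bags: B1 = {1, 2, 6, 8, 10}  B2 = {2, 3, 6, 8, 10}  B3 = {3, 4, 6, 8, 10}  B4 = {1, 6, 8, 9, 10}  B5 = {1, 2, 6, 7, 10}  B6 = {3, 4, 5, 6, 8}
Tree: B1–B2, B2–B3, B1–B4, B1–B5, B3–B6
Each bag holds 5 vertices, so the decomposition has width 4, which upper-bounds the treewidth. For the lower bound, the 5 vertices {1, 6, 8, 9, 10} are pairwise adjacent, and any tree decomposition puts a clique entirely inside one bag — forcing width ≥ 4. Therefore the treewidth is 4.

4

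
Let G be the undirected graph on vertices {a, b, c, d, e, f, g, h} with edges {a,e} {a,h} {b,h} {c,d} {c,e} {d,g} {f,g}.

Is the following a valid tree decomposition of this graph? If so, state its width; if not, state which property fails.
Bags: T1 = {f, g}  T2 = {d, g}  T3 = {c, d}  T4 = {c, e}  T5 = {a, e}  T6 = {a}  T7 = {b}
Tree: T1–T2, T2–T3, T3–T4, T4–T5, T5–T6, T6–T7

A tree decomposition must satisfy three properties: every vertex lies in some bag; for every edge, both endpoints lie together in some bag; and for every vertex, the bags containing it form a connected subtree. Here vertex h appears in no bag, so the decomposition is invalid.

No — vertex h appears in no bag.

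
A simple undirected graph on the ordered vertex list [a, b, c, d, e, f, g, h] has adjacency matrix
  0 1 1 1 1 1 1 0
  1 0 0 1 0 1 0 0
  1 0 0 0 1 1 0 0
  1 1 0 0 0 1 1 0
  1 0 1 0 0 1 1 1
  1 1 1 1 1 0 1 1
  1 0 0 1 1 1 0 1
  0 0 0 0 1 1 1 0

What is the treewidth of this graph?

3

A width-3 tree decomposition is:
Bags: B1 = {a, e, f, g}  B2 = {a, d, f, g}  B3 = {a, b, d, f}  B4 = {e, f, g, h}  B5 = {a, c, e, f}
Tree: B1–B2, B2–B3, B1–B4, B1–B5
Every bag has size at most 4, so the width is 4 − 1 = 3 and tw(G) ≤ 3. On the other hand G contains the 4-clique {e, f, g, h}. A clique must lie in a single bag of any decomposition, so no decomposition can have width below 3. The upper and lower bounds meet at 3, so that is the treewidth.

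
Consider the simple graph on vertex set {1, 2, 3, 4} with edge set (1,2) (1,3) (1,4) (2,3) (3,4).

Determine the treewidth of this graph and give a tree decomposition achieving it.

Each bag holds 3 vertices, so the decomposition has width 2, which upper-bounds the treewidth. Conversely, {1, 2, 3} is a clique of size 3, and the vertices of any clique must share a bag in every tree decomposition; so some bag has ≥ 3 vertices and tw(G) ≥ 2. Hence tw(G) = 2 exactly.

Treewidth 2.
One optimal decomposition is:
Bags: B1 = {1, 2, 3}  B2 = {1, 3, 4}
Tree: B1–B2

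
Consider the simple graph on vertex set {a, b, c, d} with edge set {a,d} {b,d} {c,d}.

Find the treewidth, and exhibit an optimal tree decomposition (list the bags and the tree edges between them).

Treewidth 1.
One optimal decomposition is:
Bags: B1 = {c, d}  B2 = {a, d}  B3 = {b, d}
Tree: B1–B2, B2–B3

Every bag has size at most 2, so the width is 2 − 1 = 1 and tw(G) ≤ 1. G has an edge, so its treewidth is at least 1. The upper and lower bounds meet at 1, so that is the treewidth.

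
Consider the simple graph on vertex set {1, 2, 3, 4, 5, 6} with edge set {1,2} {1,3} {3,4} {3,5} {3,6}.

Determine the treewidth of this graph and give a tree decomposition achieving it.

Treewidth 1.
One optimal decomposition is:
Bags: B1 = {3, 5}  B2 = {3, 6}  B3 = {3, 4}  B4 = {1, 3}  B5 = {1, 2}
Tree: B1–B2, B2–B3, B1–B4, B4–B5

Every bag has size at most 2, so the width is 2 − 1 = 1 and tw(G) ≤ 1. G has an edge, so its treewidth is at least 1. Hence tw(G) = 1 exactly.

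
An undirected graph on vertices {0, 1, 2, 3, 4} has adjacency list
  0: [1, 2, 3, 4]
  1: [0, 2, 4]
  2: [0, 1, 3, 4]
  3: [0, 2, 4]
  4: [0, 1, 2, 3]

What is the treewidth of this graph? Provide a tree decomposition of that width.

Every bag has size at most 4, so the width is 4 − 1 = 3 and tw(G) ≤ 3. For the lower bound, the 4 vertices {0, 1, 2, 4} are pairwise adjacent, and any tree decomposition puts a clique entirely inside one bag — forcing width ≥ 3. Therefore the treewidth is 3.

Treewidth 3.
One optimal decomposition is:
Bags: B1 = {0, 2, 3, 4}  B2 = {0, 1, 2, 4}
Tree: B1–B2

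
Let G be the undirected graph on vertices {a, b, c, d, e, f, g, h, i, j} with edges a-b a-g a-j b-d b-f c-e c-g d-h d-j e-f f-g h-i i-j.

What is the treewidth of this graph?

A width-2 tree decomposition is:
Bags: B1 = {h, i, j}  B2 = {d, h, j}  B3 = {a, d, j}  B4 = {a, b, d}  B5 = {a, b, g}  B6 = {b, f, g}  B7 = {c, f, g}  B8 = {c, e, f}
Tree: B1–B2, B2–B3, B3–B4, B4–B5, B5–B6, B6–B7, B7–B8
Every bag has size at most 3, so the width is 3 − 1 = 2 and tw(G) ≤ 2. Since i–h–d–j–i is a cycle in G, G is not acyclic. Forests are exactly the graphs of treewidth ≤ 1, so tw(G) ≥ 2. Hence tw(G) = 2 exactly.

2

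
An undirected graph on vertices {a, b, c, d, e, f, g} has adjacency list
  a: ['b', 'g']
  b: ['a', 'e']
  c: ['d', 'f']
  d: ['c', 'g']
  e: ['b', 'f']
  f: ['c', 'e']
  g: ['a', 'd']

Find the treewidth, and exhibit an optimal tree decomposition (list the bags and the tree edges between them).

The largest bag has 3 vertices, giving width 2; this decomposition certifies tw(G) ≤ 2. The edges c–d–g–a–b–e–f–c form a cycle, so G is not a tree and its treewidth is at least 2. Therefore the treewidth is 2.

Treewidth 2.
One such decomposition:
Bags: B1 = {c, d, g}  B2 = {a, c, g}  B3 = {a, b, c}  B4 = {b, c, e}  B5 = {c, e, f}
Tree: B1–B2, B2–B3, B3–B4, B4–B5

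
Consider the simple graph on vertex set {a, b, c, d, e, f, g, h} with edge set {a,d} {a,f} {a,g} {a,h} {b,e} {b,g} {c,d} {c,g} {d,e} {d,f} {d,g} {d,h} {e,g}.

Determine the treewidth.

2

A width-2 tree decomposition is:
Bags: B1 = {a, d, g}  B2 = {a, d, h}  B3 = {a, d, f}  B4 = {c, d, g}  B5 = {d, e, g}  B6 = {b, e, g}
Tree: B1–B2, B2–B3, B1–B4, B4–B5, B5–B6
Each bag holds 3 vertices, so the decomposition has width 2, which upper-bounds the treewidth. On the other hand G contains the 3-clique {d, e, g}. A clique must lie in a single bag of any decomposition, so no decomposition can have width below 2. Therefore the treewidth is 2.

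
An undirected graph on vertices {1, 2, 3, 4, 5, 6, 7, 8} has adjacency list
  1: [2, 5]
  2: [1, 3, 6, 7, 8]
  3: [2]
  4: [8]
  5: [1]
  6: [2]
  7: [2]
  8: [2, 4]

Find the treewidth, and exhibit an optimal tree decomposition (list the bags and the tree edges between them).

Treewidth 1.
Bags: B1 = {2, 8}  B2 = {1, 2}  B3 = {2, 6}  B4 = {1, 5}  B5 = {4, 8}  B6 = {2, 7}  B7 = {2, 3}
Tree: B1–B2, B2–B3, B2–B4, B1–B5, B3–B6, B6–B7

The largest bag has 2 vertices, giving width 1; this decomposition certifies tw(G) ≤ 1. Since G has at least one edge (e.g. 8–2), it is not an edgeless graph, so tw(G) ≥ 1. Therefore the treewidth is 1.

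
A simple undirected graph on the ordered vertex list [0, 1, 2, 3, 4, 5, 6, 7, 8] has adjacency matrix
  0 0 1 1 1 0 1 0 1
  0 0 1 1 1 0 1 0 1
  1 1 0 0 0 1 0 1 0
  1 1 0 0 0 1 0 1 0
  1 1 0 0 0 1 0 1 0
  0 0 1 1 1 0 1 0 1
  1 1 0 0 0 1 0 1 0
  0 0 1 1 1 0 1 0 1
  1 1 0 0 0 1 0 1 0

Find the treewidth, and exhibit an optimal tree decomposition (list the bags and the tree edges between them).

Treewidth 4.
One such decomposition:
Bags: B1 = {0, 1, 5, 6, 7}  B2 = {0, 1, 3, 5, 7}  B3 = {0, 1, 2, 5, 7}  B4 = {0, 1, 5, 7, 8}  B5 = {0, 1, 4, 5, 7}
Tree: B1–B2, B2–B3, B3–B4, B4–B5

Every bag has size at most 5, so the width is 5 − 1 = 4 and tw(G) ≤ 4. For the lower bound: the 5 vertex sets {5,6}, {3,7}, {0,2}, {1}, {8} are disjoint, each induces a connected subgraph, and every pair is joined by at least one edge of G. Contracting each set to a single vertex therefore yields K_{5} as a minor, and since treewidth is minor-monotone, tw(G) ≥ tw(K_{5}) = 4. Therefore the treewidth is 4.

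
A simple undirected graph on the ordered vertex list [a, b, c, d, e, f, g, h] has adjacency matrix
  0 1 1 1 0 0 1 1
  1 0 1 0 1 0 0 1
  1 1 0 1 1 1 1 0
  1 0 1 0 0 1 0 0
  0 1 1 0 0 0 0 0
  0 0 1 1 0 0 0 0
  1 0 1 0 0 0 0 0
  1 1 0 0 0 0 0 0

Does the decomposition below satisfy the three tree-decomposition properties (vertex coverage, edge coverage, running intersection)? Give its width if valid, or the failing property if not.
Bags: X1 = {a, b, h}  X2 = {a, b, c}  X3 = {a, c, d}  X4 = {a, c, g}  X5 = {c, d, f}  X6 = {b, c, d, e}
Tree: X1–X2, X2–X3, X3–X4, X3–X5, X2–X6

A tree decomposition must satisfy three properties: every vertex lies in some bag; for every edge, both endpoints lie together in some bag; and for every vertex, the bags containing it form a connected subtree. Here bags containing vertex d are not connected in the tree, so the decomposition is invalid.

No — bags containing vertex d are not connected in the tree.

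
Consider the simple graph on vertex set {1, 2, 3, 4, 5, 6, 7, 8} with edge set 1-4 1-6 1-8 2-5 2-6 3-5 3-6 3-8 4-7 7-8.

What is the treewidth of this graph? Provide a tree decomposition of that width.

Every bag has size at most 3, so the width is 3 − 1 = 2 and tw(G) ≤ 2. The edges 2–5–3–6–2 form a cycle, so G is not a tree and its treewidth is at least 2. Hence tw(G) = 2 exactly.

Treewidth 2.
One such decomposition:
Bags: B1 = {2, 5, 6}  B2 = {3, 5, 6}  B3 = {1, 3, 6}  B4 = {1, 3, 8}  B5 = {1, 4, 8}  B6 = {4, 7, 8}
Tree: B1–B2, B2–B3, B3–B4, B4–B5, B5–B6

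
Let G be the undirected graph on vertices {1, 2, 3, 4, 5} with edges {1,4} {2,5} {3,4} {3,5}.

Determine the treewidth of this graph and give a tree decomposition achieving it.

Treewidth 1.
One such decomposition:
Bags: B1 = {3, 4}  B2 = {1, 4}  B3 = {3, 5}  B4 = {2, 5}
Tree: B1–B2, B1–B3, B3–B4

Each bag holds 2 vertices, so the decomposition has width 1, which upper-bounds the treewidth. G has an edge, so its treewidth is at least 1. Combining the bounds, tw(G) = 1.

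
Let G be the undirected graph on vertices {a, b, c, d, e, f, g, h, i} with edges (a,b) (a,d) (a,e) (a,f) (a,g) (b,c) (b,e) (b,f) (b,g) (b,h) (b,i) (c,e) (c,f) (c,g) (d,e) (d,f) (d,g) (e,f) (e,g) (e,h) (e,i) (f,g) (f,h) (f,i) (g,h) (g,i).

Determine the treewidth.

4

A width-4 tree decomposition is:
Bags: B1 = {b, c, e, f, g}  B2 = {a, b, e, f, g}  B3 = {b, e, f, g, h}  B4 = {a, d, e, f, g}  B5 = {b, e, f, g, i}
Tree: B1–B2, B1–B3, B2–B4, B1–B5
Each bag holds 5 vertices, so the decomposition has width 4, which upper-bounds the treewidth. On the other hand G contains the 5-clique {a, d, e, f, g}. A clique must lie in a single bag of any decomposition, so no decomposition can have width below 4. Combining the bounds, tw(G) = 4.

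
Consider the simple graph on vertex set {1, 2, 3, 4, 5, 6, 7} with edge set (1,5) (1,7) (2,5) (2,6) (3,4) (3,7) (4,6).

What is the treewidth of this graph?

A width-2 tree decomposition is:
Bags: B1 = {3, 4, 6}  B2 = {3, 6, 7}  B3 = {1, 6, 7}  B4 = {1, 5, 6}  B5 = {2, 5, 6}
Tree: B1–B2, B2–B3, B3–B4, B4–B5
The largest bag has 3 vertices, giving width 2; this decomposition certifies tw(G) ≤ 2. Since 6–4–3–7–1–5–2–6 is a cycle in G, G is not acyclic. Forests are exactly the graphs of treewidth ≤ 1, so tw(G) ≥ 2. Therefore the treewidth is 2.

2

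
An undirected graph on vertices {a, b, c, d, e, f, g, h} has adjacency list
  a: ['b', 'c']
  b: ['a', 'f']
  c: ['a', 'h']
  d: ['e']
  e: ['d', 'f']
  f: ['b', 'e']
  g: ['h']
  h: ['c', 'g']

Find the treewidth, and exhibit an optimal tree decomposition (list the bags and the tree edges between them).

The largest bag has 2 vertices, giving width 1; this decomposition certifies tw(G) ≤ 1. Since G has at least one edge (e.g. d–e), it is not an edgeless graph, so tw(G) ≥ 1. Therefore the treewidth is 1.

Treewidth 1.
Bags: B1 = {d, e}  B2 = {e, f}  B3 = {b, f}  B4 = {a, b}  B5 = {a, c}  B6 = {c, h}  B7 = {g, h}
Tree: B1–B2, B2–B3, B3–B4, B4–B5, B5–B6, B6–B7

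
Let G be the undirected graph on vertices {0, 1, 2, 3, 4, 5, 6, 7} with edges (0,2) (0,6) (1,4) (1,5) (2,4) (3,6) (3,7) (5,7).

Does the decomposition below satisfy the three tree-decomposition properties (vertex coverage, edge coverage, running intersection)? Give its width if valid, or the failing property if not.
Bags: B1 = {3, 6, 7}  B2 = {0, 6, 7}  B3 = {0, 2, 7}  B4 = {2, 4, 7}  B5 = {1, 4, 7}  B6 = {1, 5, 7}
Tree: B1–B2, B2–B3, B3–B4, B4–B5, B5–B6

Yes; width 2.

Vertex coverage: the bags together contain {0, 1, 2, 3, 4, 5, 6, 7}, the full vertex set. Edge coverage: each edge of G has both endpoints in at least one bag. Running intersection: for every vertex, the bags containing it form a connected subtree. All three properties hold, so this is a valid tree decomposition of width max|bag| − 1 = 2, and hence tw(G) ≤ 2.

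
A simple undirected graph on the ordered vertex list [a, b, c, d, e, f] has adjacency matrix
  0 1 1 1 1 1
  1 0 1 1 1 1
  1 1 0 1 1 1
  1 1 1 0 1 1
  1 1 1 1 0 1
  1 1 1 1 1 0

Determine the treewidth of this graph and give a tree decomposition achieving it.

A single bag containing all 6 vertices is trivially a valid decomposition of width 5. On the other hand G contains the 6-clique {a, b, c, d, e, f}. A clique must lie in a single bag of any decomposition, so no decomposition can have width below 5. The upper and lower bounds meet at 5, so that is the treewidth.

Treewidth 5.
Bags: B1 = {a, b, c, d, e, f}
Tree: (single bag)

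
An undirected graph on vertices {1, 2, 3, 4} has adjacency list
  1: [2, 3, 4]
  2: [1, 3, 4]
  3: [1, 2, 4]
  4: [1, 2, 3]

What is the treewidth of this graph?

3

A width-3 tree decomposition is:
Bags: B1 = {1, 2, 3, 4}
Tree: (single bag)
With just one bag of size 4, the width is 4 − 1 = 3, so tw(G) ≤ 3. Conversely, {1, 2, 3, 4} is a clique of size 4, and the vertices of any clique must share a bag in every tree decomposition; so some bag has ≥ 4 vertices and tw(G) ≥ 3. Combining the bounds, tw(G) = 3.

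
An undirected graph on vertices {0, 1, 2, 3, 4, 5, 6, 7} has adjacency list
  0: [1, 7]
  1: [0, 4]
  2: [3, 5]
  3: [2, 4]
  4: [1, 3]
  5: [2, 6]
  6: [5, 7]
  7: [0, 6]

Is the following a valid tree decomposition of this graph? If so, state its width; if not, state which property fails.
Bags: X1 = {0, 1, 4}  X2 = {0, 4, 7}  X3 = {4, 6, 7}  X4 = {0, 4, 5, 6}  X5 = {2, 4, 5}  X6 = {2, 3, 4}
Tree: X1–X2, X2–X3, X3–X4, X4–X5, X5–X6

No — bags containing vertex 0 are not connected in the tree.

A tree decomposition must satisfy three properties: every vertex lies in some bag; for every edge, both endpoints lie together in some bag; and for every vertex, the bags containing it form a connected subtree. Here bags containing vertex 0 are not connected in the tree, so the decomposition is invalid.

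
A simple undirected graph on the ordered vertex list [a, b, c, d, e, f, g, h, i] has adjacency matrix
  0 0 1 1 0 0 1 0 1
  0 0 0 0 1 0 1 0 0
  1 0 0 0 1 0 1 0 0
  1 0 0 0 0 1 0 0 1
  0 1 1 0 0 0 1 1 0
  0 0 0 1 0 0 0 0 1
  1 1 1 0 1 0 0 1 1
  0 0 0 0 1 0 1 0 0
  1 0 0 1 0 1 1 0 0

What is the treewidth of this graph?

A width-2 tree decomposition is:
Bags: B1 = {a, c, g}  B2 = {c, e, g}  B3 = {a, g, i}  B4 = {a, d, i}  B5 = {d, f, i}  B6 = {b, e, g}  B7 = {e, g, h}
Tree: B1–B2, B1–B3, B3–B4, B4–B5, B2–B6, B2–B7
Each bag holds 3 vertices, so the decomposition has width 2, which upper-bounds the treewidth. Conversely, {a, d, i} is a clique of size 3, and the vertices of any clique must share a bag in every tree decomposition; so some bag has ≥ 3 vertices and tw(G) ≥ 2. Combining the bounds, tw(G) = 2.

2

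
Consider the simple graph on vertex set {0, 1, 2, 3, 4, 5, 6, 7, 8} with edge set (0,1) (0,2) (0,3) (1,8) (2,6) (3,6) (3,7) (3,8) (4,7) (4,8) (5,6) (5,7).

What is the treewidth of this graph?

3

A width-3 tree decomposition is:
Bags: B1 = {0, 1, 2, 6}  B2 = {0, 1, 3, 6}  B3 = {1, 3, 6, 8}  B4 = {3, 5, 6, 8}  B5 = {3, 5, 7, 8}  B6 = {4, 5, 7, 8}
Tree: B1–B2, B2–B3, B3–B4, B4–B5, B5–B6
The largest bag has 4 vertices, giving width 3; this decomposition certifies tw(G) ≤ 3. For the lower bound: the 4 vertex sets {0,1,2}, {6}, {3}, {4,5,7,8} are disjoint, each induces a connected subgraph, and every pair is joined by at least one edge of G. Contracting each set to a single vertex therefore yields K_{4} as a minor, and since treewidth is minor-monotone, tw(G) ≥ tw(K_{4}) = 3. Combining the bounds, tw(G) = 3.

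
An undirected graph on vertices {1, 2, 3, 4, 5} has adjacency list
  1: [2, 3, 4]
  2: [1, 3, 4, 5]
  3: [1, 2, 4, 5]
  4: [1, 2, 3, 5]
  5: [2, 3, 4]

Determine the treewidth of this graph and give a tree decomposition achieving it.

Each bag holds 4 vertices, so the decomposition has width 3, which upper-bounds the treewidth. On the other hand G contains the 4-clique {1, 2, 3, 4}. A clique must lie in a single bag of any decomposition, so no decomposition can have width below 3. Therefore the treewidth is 3.

Treewidth 3.
One optimal decomposition is:
Bags: B1 = {2, 3, 4, 5}  B2 = {1, 2, 3, 4}
Tree: B1–B2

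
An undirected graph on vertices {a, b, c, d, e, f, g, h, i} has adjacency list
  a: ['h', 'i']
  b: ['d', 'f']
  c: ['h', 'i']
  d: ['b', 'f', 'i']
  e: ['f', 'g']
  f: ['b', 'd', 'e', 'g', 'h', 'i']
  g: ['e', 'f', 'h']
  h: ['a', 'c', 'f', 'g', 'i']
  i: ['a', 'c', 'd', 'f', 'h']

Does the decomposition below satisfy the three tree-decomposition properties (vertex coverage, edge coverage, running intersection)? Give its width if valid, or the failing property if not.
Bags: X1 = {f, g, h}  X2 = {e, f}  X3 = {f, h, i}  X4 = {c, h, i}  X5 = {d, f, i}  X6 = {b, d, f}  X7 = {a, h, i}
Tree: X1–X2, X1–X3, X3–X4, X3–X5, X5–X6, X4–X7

No — edge (g,e) lies in no bag.

A tree decomposition must satisfy three properties: every vertex lies in some bag; for every edge, both endpoints lie together in some bag; and for every vertex, the bags containing it form a connected subtree. Here edge (g,e) lies in no bag, so the decomposition is invalid.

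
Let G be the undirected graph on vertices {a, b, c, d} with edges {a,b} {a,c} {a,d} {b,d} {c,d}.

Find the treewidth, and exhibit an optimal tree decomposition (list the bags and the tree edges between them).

Treewidth 2.
One optimal decomposition is:
Bags: B1 = {a, c, d}  B2 = {a, b, d}
Tree: B1–B2

Each bag holds 3 vertices, so the decomposition has width 2, which upper-bounds the treewidth. For the lower bound, the 3 vertices {a, c, d} are pairwise adjacent, and any tree decomposition puts a clique entirely inside one bag — forcing width ≥ 2. Therefore the treewidth is 2.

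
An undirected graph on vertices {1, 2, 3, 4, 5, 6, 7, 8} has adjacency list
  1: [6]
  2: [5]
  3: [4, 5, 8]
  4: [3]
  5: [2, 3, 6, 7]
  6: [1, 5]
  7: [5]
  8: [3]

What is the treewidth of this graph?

A width-1 tree decomposition is:
Bags: B1 = {3, 5}  B2 = {5, 6}  B3 = {2, 5}  B4 = {3, 8}  B5 = {1, 6}  B6 = {5, 7}  B7 = {3, 4}
Tree: B1–B2, B1–B3, B1–B4, B2–B5, B1–B6, B1–B7
Each bag holds 2 vertices, so the decomposition has width 1, which upper-bounds the treewidth. G has an edge, so its treewidth is at least 1. The upper and lower bounds meet at 1, so that is the treewidth.

1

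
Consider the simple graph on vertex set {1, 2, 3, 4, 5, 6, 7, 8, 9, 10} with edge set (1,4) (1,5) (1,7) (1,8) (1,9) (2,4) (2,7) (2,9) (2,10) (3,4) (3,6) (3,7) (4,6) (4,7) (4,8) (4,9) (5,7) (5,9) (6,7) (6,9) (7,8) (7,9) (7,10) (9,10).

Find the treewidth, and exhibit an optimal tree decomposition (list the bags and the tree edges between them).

Treewidth 3.
One such decomposition:
Bags: B1 = {1, 4, 7, 8}  B2 = {1, 4, 7, 9}  B3 = {4, 6, 7, 9}  B4 = {1, 5, 7, 9}  B5 = {2, 4, 7, 9}  B6 = {2, 7, 9, 10}  B7 = {3, 4, 6, 7}
Tree: B1–B2, B2–B3, B2–B4, B2–B5, B5–B6, B3–B7

Every bag has size at most 4, so the width is 4 − 1 = 3 and tw(G) ≤ 3. On the other hand G contains the 4-clique {2, 7, 9, 10}. A clique must lie in a single bag of any decomposition, so no decomposition can have width below 3. The upper and lower bounds meet at 3, so that is the treewidth.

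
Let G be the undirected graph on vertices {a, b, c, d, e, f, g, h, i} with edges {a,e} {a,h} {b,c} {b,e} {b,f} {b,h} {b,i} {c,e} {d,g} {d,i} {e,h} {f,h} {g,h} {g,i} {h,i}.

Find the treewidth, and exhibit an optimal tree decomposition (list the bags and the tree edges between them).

Each bag holds 3 vertices, so the decomposition has width 2, which upper-bounds the treewidth. On the other hand G contains the 3-clique {d, g, i}. A clique must lie in a single bag of any decomposition, so no decomposition can have width below 2. Therefore the treewidth is 2.

Treewidth 2.
Bags: B1 = {b, e, h}  B2 = {b, f, h}  B3 = {b, c, e}  B4 = {b, h, i}  B5 = {g, h, i}  B6 = {a, e, h}  B7 = {d, g, i}
Tree: B1–B2, B1–B3, B1–B4, B4–B5, B1–B6, B5–B7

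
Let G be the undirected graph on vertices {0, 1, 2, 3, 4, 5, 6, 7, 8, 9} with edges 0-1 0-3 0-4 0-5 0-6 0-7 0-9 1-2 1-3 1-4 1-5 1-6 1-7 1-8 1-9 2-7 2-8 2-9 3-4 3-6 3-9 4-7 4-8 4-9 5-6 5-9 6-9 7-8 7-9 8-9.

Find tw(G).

A width-4 tree decomposition is:
Bags: B1 = {0, 1, 3, 6, 9}  B2 = {0, 1, 5, 6, 9}  B3 = {0, 1, 3, 4, 9}  B4 = {0, 1, 4, 7, 9}  B5 = {1, 4, 7, 8, 9}  B6 = {1, 2, 7, 8, 9}
Tree: B1–B2, B1–B3, B3–B4, B4–B5, B5–B6
The largest bag has 5 vertices, giving width 4; this decomposition certifies tw(G) ≤ 4. For the lower bound, the 5 vertices {0, 1, 3, 4, 9} are pairwise adjacent, and any tree decomposition puts a clique entirely inside one bag — forcing width ≥ 4. Therefore the treewidth is 4.

4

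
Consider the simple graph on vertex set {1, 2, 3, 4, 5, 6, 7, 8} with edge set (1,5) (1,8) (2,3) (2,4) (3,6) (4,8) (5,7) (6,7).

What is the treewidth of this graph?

A width-2 tree decomposition is:
Bags: B1 = {2, 4, 8}  B2 = {1, 2, 8}  B3 = {1, 2, 5}  B4 = {2, 5, 7}  B5 = {2, 6, 7}  B6 = {2, 3, 6}
Tree: B1–B2, B2–B3, B3–B4, B4–B5, B5–B6
Each bag holds 3 vertices, so the decomposition has width 2, which upper-bounds the treewidth. Since 2–4–8–1–5–7–6–3–2 is a cycle in G, G is not acyclic. Forests are exactly the graphs of treewidth ≤ 1, so tw(G) ≥ 2. The upper and lower bounds meet at 2, so that is the treewidth.

2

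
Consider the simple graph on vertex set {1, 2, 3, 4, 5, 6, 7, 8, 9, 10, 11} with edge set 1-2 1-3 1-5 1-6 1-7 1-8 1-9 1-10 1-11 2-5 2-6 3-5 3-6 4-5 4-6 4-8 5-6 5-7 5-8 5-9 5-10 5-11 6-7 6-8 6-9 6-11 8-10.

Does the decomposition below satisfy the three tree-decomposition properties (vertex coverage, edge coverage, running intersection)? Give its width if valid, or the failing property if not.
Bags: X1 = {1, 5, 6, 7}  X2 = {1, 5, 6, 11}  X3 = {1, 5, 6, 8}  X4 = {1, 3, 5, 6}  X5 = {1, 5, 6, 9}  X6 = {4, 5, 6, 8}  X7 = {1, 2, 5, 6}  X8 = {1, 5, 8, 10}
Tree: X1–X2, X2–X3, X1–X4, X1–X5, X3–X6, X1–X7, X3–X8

Yes; width 3.

Every vertex of G appears in some bag (union = {1, 2, 3, 4, 5, 6, 7, 8, 9, 10, 11}); every edge is covered by a bag; and for each vertex v the set of bags containing v is connected in the bag tree. The decomposition is therefore valid. The largest bag has 4 vertices, so the width is 3.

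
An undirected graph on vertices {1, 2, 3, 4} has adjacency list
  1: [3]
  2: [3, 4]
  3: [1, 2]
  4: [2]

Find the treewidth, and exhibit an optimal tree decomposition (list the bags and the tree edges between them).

Treewidth 1.
One optimal decomposition is:
Bags: B1 = {1, 3}  B2 = {2, 3}  B3 = {2, 4}
Tree: B1–B2, B2–B3

Each bag holds 2 vertices, so the decomposition has width 1, which upper-bounds the treewidth. G has an edge, so its treewidth is at least 1. Hence tw(G) = 1 exactly.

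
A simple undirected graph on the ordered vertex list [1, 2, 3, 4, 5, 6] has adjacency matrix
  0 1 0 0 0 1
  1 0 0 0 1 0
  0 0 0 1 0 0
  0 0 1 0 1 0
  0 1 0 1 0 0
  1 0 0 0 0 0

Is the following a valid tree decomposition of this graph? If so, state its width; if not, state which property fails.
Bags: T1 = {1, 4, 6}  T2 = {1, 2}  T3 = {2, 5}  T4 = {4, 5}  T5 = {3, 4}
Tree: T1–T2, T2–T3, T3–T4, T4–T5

No — bags containing vertex 4 are not connected in the tree.

A tree decomposition must satisfy three properties: every vertex lies in some bag; for every edge, both endpoints lie together in some bag; and for every vertex, the bags containing it form a connected subtree. Here bags containing vertex 4 are not connected in the tree, so the decomposition is invalid.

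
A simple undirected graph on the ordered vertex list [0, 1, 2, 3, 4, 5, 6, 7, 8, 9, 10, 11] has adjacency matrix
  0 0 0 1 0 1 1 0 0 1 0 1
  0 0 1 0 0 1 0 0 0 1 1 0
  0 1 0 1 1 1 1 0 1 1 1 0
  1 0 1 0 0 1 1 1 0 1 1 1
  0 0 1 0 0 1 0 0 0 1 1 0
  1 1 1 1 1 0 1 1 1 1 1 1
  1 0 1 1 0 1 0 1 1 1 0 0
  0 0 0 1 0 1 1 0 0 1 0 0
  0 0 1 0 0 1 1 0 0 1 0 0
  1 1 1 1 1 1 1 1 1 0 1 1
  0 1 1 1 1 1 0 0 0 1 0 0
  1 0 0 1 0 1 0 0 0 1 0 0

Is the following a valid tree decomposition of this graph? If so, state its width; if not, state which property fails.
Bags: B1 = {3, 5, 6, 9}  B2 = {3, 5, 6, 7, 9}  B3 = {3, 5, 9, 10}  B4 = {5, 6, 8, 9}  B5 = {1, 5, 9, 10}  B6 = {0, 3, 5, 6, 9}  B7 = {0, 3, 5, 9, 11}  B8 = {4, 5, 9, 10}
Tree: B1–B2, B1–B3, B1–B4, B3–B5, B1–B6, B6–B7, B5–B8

A tree decomposition must satisfy three properties: every vertex lies in some bag; for every edge, both endpoints lie together in some bag; and for every vertex, the bags containing it form a connected subtree. Here vertex 2 appears in no bag, so the decomposition is invalid.

No — vertex 2 appears in no bag.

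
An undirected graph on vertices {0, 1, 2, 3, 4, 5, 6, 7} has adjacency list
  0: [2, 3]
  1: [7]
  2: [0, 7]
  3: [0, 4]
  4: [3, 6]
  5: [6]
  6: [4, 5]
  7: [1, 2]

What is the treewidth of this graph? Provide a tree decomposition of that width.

Treewidth 1.
One such decomposition:
Bags: B1 = {1, 7}  B2 = {2, 7}  B3 = {0, 2}  B4 = {0, 3}  B5 = {3, 4}  B6 = {4, 6}  B7 = {5, 6}
Tree: B1–B2, B2–B3, B3–B4, B4–B5, B5–B6, B6–B7

Every bag has size at most 2, so the width is 2 − 1 = 1 and tw(G) ≤ 1. G has an edge, so its treewidth is at least 1. The upper and lower bounds meet at 1, so that is the treewidth.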